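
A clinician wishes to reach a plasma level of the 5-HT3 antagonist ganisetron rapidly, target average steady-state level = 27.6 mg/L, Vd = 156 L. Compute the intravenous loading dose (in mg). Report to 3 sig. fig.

4310 mg

LD = Css × Vd = 27.6 × 156 = 4306 mg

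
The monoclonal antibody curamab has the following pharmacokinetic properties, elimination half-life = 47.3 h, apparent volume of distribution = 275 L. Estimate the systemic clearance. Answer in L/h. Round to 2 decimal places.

4.03 L/h

k = ln2 / t½ = 0.693147 / 47.3 = 0.01465 h⁻¹
CL = k × Vd = 0.01465 × 275 = 4.029 L/h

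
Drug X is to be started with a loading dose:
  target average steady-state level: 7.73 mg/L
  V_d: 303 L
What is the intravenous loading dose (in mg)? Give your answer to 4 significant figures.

LD = Css × Vd = 7.73 × 303 = 2342 mg

2342 mg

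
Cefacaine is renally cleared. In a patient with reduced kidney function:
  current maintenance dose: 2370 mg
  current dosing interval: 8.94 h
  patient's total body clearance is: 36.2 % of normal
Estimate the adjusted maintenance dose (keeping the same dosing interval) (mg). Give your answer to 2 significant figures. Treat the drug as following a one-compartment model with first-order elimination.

To keep the same average steady-state level, dosing rate must scale with clearance.
CL ratio = 36.2 / 100 = 0.3620
New dose (same interval) = 2370 × 0.3620 = 857.9 mg

860 mg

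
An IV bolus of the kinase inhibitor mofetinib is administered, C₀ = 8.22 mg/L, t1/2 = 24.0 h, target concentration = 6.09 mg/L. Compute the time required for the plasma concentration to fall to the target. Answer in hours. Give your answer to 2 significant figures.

k = ln2 / t½ = 0.693147 / 24.0 = 0.02888 h⁻¹
t = ln(C₀ / C) / k = ln(8.220 / 6.09) / 0.02888
  = ln(1.350) / 0.02888 = 0.3001 / 0.02888 = 10.39 h

10 h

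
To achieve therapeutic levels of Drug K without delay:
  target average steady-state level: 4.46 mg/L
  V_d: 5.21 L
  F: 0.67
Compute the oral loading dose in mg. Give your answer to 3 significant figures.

LD = Css × Vd / F = 4.46 × 5.21 / 0.67 = 34.68 mg

34.7 mg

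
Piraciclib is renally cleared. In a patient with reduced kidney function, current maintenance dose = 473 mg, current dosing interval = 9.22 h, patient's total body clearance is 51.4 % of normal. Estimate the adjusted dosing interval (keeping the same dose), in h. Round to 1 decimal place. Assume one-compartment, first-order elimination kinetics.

17.9 h

To keep the same average steady-state level, dosing rate must scale with clearance.
CL ratio = 51.4 / 100 = 0.5140
New interval (same dose) = 9.22 / 0.5140 = 17.94 h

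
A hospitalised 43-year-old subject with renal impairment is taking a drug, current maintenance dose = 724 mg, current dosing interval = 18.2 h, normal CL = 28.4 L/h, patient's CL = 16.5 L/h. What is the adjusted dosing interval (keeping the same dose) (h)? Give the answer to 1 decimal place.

To keep the same average steady-state level, dosing rate must scale with clearance.
CL ratio = 16.5 / 28.4 = 0.5810
New interval (same dose) = 18.2 / 0.5810 = 31.33 h

31.3 h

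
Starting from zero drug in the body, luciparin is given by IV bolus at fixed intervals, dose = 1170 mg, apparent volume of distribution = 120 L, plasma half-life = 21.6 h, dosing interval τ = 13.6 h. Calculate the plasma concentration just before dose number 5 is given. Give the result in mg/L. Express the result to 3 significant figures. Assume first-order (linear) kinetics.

14.7 mg/L

C₀ per dose = Dose / Vd = 1170 / 120 = 9.750 mg/L
k = ln2 / t½ = 0.693147 / 21.6 = 0.03209 h⁻¹
Fraction remaining after one interval: r = e^(−kτ) = e^(−0.03209 × 13.6) = 0.6463
Before dose 5, 4 doses have been given (aged 1τ, 2τ, 3τ, 4τ).
C_trough = C₀ × (r + r² + … + r^4) = C₀ × r(1−r^4)/(1−r)
        = 9.750 × 0.6463 × (1 − 0.1745) / (1 − 0.6463) = 14.71 mg/L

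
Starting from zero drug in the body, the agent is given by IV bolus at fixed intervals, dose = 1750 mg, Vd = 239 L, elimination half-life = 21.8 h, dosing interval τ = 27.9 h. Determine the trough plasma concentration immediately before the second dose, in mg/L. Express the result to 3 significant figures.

3.02 mg/L

C₀ per dose = Dose / Vd = 1750 / 239 = 7.322 mg/L
k = ln2 / t½ = 0.693147 / 21.8 = 0.03180 h⁻¹
Fraction remaining after one interval: r = e^(−kτ) = e^(−0.03180 × 27.9) = 0.4118
Before dose 2, 1 dose has been given (aged 1τ).
C_trough = C₀ × r = 7.322 × 0.4118 = 3.015 mg/L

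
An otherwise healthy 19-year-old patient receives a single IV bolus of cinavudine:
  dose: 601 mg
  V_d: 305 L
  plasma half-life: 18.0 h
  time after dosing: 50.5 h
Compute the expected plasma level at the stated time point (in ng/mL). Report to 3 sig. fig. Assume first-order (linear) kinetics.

C₀ = Dose / Vd = 601.0 / 305 = 1.970 mg/L
k = ln2 / t½ = 0.693147 / 18.0 = 0.03851 h⁻¹
C = C₀ · e^(−k·t) = 1.970 × e^(−0.03851 × 50.5)
  = 1.970 × 0.1430 = 0.2817 mg/L
Convert: 0.2817 mg/L × 1000 = 281.7 ng/mL

282 ng/mL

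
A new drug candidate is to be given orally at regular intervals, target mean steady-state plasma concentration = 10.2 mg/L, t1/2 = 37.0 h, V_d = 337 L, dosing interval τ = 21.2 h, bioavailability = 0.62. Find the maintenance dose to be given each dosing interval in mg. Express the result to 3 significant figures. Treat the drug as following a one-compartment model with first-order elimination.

k = ln2 / t½ = 0.693147 / 37.0 = 0.01873 h⁻¹
CL = k × Vd = 0.01873 × 337 = 6.312 L/h
At steady state, F × (Dose/τ) = Css × CL.
Dose = Css × CL × τ / F = 10.2 × 6.312 × 21.2 / 0.62 = 2201 mg

2200 mg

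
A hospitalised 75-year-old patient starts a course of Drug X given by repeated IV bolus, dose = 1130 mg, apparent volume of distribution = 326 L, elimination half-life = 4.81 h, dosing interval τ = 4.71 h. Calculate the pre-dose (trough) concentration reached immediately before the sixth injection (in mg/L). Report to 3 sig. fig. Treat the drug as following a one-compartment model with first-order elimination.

3.45 mg/L

C₀ per dose = Dose / Vd = 1130 / 326 = 3.466 mg/L
k = ln2 / t½ = 0.693147 / 4.81 = 0.1441 h⁻¹
Fraction remaining after one interval: r = e^(−kτ) = e^(−0.1441 × 4.71) = 0.5073
Before dose 6, 5 doses have been given (aged 1τ, 2τ, 3τ, 4τ, 5τ).
C_trough = C₀ × (r + r² + … + r^5) = C₀ × r(1−r^5)/(1−r)
        = 3.466 × 0.5073 × (1 − 0.03360) / (1 − 0.5073) = 3.449 mg/L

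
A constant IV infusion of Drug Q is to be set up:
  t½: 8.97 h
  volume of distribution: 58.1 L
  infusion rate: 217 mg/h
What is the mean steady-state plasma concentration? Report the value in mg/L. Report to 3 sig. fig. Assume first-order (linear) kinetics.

k = ln2 / t½ = 0.693147 / 8.97 = 0.07727 h⁻¹
CL = k × Vd = 0.07727 × 58.1 = 4.489 L/h
At steady state Css = R₀ / CL = 217 / 4.489 = 48.34 mg/L

48.3 mg/L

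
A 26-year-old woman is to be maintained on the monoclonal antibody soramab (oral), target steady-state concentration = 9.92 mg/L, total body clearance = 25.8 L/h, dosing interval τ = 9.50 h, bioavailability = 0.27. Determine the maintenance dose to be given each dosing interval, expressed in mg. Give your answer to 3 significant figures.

9010 mg

At steady state, F × (Dose/τ) = Css × CL.
Dose = Css × CL × τ / F = 9.92 × 25.80 × 9.50 / 0.27 = 9005 mg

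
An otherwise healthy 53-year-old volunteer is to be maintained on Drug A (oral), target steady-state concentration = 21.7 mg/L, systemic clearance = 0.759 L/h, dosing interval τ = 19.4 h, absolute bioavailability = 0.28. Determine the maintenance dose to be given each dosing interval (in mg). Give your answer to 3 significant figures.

1140 mg

At steady state, F × (Dose/τ) = Css × CL.
Dose = Css × CL × τ / F = 21.7 × 0.7590 × 19.4 / 0.28 = 1141 mg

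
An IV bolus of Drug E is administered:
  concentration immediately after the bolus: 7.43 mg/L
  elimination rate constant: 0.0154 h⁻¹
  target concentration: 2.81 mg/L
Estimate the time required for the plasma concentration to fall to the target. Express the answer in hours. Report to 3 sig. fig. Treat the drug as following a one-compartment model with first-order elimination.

63.1 h

t = ln(C₀ / C) / k = ln(7.430 / 2.81) / 0.01540
  = ln(2.644) / 0.01540 = 0.9723 / 0.01540 = 63.14 h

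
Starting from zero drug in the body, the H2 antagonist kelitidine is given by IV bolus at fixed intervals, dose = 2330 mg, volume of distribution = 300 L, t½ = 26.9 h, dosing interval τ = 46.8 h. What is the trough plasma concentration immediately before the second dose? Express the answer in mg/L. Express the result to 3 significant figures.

C₀ per dose = Dose / Vd = 2330 / 300 = 7.767 mg/L
k = ln2 / t½ = 0.693147 / 26.9 = 0.02577 h⁻¹
Fraction remaining after one interval: r = e^(−kτ) = e^(−0.02577 × 46.8) = 0.2994
Before dose 2, 1 dose has been given (aged 1τ).
C_trough = C₀ × r = 7.767 × 0.2994 = 2.325 mg/L

2.33 mg/L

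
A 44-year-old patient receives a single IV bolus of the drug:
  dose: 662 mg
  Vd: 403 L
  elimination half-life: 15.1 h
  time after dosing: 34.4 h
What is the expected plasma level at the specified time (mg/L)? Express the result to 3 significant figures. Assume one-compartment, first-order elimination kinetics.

C₀ = Dose / Vd = 662.0 / 403 = 1.643 mg/L
k = ln2 / t½ = 0.693147 / 15.1 = 0.04590 h⁻¹
C = C₀ · e^(−k·t) = 1.643 × e^(−0.04590 × 34.4)
  = 1.643 × 0.2062 = 0.3388 mg/L

0.339 mg/L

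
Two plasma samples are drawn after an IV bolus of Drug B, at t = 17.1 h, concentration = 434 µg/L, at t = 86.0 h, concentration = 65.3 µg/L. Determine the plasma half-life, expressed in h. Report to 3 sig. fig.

k = ln(C₁/C₂) / (t₂ − t₁) = ln(434/65.3) / (86.0 − 17.1)
  = 1.894 / 68.90 = 0.02749 h⁻¹
t½ = ln2 / k = 0.693147 / 0.02749 = 25.21 h

25.2 h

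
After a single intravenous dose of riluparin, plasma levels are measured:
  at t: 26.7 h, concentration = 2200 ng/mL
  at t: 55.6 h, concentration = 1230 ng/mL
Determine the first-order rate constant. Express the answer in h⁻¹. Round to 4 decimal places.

k = ln(C₁/C₂) / (t₂ − t₁) = ln(2200/1230) / (55.6 − 26.7)
  = 0.5814 / 28.90 = 0.02012 h⁻¹

0.0201 h⁻¹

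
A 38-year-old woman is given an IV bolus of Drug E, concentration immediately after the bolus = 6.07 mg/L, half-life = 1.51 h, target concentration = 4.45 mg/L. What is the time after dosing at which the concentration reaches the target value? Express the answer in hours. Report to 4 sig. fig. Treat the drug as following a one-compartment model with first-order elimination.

0.6763 h

k = ln2 / t½ = 0.693147 / 1.51 = 0.4590 h⁻¹
t = ln(C₀ / C) / k = ln(6.070 / 4.45) / 0.4590
  = ln(1.364) / 0.4590 = 0.3104 / 0.4590 = 0.6763 h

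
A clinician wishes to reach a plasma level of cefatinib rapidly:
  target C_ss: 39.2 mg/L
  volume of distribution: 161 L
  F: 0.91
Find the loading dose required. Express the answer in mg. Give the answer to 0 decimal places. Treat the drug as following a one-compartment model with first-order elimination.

LD = Css × Vd / F = 39.2 × 161 / 0.91 = 6935 mg

6935 mg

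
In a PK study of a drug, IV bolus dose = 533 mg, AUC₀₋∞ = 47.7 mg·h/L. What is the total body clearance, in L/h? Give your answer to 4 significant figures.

11.17 L/h

CL = Dose / AUC = 533 / 47.7 = 11.17 L/h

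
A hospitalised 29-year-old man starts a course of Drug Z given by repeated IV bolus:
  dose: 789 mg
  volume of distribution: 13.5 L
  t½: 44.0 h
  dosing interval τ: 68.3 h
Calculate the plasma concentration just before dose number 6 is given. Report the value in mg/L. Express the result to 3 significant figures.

30.1 mg/L

C₀ per dose = Dose / Vd = 789 / 13.5 = 58.44 mg/L
k = ln2 / t½ = 0.693147 / 44.0 = 0.01575 h⁻¹
Fraction remaining after one interval: r = e^(−kτ) = e^(−0.01575 × 68.3) = 0.3411
Before dose 6, 5 doses have been given (aged 1τ, 2τ, 3τ, 4τ, 5τ).
C_trough = C₀ × (r + r² + … + r^5) = C₀ × r(1−r^5)/(1−r)
        = 58.44 × 0.3411 × (1 − 0.004618) / (1 − 0.3411) = 30.11 mg/L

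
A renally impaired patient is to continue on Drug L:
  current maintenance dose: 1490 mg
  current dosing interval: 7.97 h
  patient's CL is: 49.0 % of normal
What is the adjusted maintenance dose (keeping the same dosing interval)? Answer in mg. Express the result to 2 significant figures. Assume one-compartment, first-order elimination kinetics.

730 mg

To keep the same average steady-state level, dosing rate must scale with clearance.
CL ratio = 49.0 / 100 = 0.4900
New dose (same interval) = 1490 × 0.4900 = 730.1 mg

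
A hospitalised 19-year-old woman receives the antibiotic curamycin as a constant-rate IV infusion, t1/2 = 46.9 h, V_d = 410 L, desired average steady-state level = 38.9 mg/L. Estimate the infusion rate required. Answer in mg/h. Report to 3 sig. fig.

236 mg/h

k = ln2 / t½ = 0.693147 / 46.9 = 0.01478 h⁻¹
CL = k × Vd = 0.01478 × 410 = 6.060 L/h
At steady state, infusion rate R₀ = Css × CL = 38.9 × 6.060 = 235.7 mg/h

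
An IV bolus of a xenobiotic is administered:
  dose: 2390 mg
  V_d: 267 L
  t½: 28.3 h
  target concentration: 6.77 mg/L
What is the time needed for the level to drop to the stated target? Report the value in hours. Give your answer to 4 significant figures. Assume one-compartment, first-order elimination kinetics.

11.40 h

C₀ = Dose / Vd = 2390 / 267 = 8.951 mg/L
k = ln2 / t½ = 0.693147 / 28.3 = 0.02449 h⁻¹
t = ln(C₀ / C) / k = ln(8.951 / 6.77) / 0.02449
  = ln(1.322) / 0.02449 = 0.2791 / 0.02449 = 11.40 h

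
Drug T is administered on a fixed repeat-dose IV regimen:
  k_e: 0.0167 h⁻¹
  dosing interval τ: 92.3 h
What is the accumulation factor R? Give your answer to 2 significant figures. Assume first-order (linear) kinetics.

e^(−kτ) = e^(−0.01670 × 92.3) = 0.2141
Accumulation ratio R = 1 / (1 − e^(−kτ)) = 1 / (1 − 0.2141) = 1.272

1.3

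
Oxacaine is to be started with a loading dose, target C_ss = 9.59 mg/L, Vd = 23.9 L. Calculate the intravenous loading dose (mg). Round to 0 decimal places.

LD = Css × Vd = 9.59 × 23.9 = 229.2 mg

229 mg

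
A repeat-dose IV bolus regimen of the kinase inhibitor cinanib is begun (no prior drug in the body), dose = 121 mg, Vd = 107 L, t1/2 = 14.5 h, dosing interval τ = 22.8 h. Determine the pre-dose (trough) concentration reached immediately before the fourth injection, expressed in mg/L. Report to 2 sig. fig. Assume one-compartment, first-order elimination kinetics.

C₀ per dose = Dose / Vd = 121 / 107 = 1.131 mg/L
k = ln2 / t½ = 0.693147 / 14.5 = 0.04780 h⁻¹
Fraction remaining after one interval: r = e^(−kτ) = e^(−0.04780 × 22.8) = 0.3363
Before dose 4, 3 doses have been given (aged 1τ, 2τ, 3τ).
C_trough = C₀ × (r + r² + … + r^3) = C₀ × r(1−r^3)/(1−r)
        = 1.131 × 0.3363 × (1 − 0.03803) / (1 − 0.3363) = 0.5513 mg/L

0.55 mg/L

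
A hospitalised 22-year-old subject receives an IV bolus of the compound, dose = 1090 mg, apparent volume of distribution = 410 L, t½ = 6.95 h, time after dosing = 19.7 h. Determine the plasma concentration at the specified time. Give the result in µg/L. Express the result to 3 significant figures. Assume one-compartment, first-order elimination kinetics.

373 µg/L

C₀ = Dose / Vd = 1090 / 410 = 2.659 mg/L
k = ln2 / t½ = 0.693147 / 6.95 = 0.09973 h⁻¹
C = C₀ · e^(−k·t) = 2.659 × e^(−0.09973 × 19.7)
  = 2.659 × 0.1402 = 0.3728 mg/L
Convert: 0.3728 mg/L × 1000 = 372.8 µg/L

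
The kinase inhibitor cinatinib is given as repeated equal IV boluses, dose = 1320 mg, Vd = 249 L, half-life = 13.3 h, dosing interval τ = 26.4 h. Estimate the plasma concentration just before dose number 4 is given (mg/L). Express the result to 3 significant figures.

1.76 mg/L

C₀ per dose = Dose / Vd = 1320 / 249 = 5.301 mg/L
k = ln2 / t½ = 0.693147 / 13.3 = 0.05212 h⁻¹
Fraction remaining after one interval: r = e^(−kτ) = e^(−0.05212 × 26.4) = 0.2526
Before dose 4, 3 doses have been given (aged 1τ, 2τ, 3τ).
C_trough = C₀ × (r + r² + … + r^3) = C₀ × r(1−r^3)/(1−r)
        = 5.301 × 0.2526 × (1 − 0.01612) / (1 − 0.2526) = 1.763 mg/L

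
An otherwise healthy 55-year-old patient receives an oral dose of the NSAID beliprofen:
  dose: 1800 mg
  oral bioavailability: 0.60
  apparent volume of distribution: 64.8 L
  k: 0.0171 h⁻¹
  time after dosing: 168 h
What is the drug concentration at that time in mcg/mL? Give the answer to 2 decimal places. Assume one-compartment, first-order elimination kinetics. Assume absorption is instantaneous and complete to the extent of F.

Amount reaching circulation = F × Dose = 0.60 × 1800 = 1080 mg
C₀ = F·Dose / Vd = 1080 / 64.8 = 16.67 mg/L
C = C₀ · e^(−k·t) = 16.67 × e^(−0.01710 × 168)
  = 16.67 × 0.05654 = 0.9425 mg/L
(0.9425 mg/L = 0.9425 mcg/mL)

0.94 mcg/mL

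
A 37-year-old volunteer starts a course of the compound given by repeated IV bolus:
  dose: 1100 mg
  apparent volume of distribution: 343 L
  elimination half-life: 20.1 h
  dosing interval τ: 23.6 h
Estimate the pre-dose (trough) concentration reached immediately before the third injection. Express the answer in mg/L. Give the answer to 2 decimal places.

C₀ per dose = Dose / Vd = 1100 / 343 = 3.207 mg/L
k = ln2 / t½ = 0.693147 / 20.1 = 0.03448 h⁻¹
Fraction remaining after one interval: r = e^(−kτ) = e^(−0.03448 × 23.6) = 0.4432
Before dose 3, 2 doses have been given (aged 1τ, 2τ).
C_trough = C₀ × (r + r²) = 3.207 × (0.4432 + 0.1964) = 2.051 mg/L

2.05 mg/L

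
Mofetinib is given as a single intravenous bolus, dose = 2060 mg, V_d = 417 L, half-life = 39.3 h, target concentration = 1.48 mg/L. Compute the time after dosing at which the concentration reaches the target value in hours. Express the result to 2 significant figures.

C₀ = Dose / Vd = 2060 / 417 = 4.940 mg/L
k = ln2 / t½ = 0.693147 / 39.3 = 0.01764 h⁻¹
t = ln(C₀ / C) / k = ln(4.940 / 1.48) / 0.01764
  = ln(3.338) / 0.01764 = 1.205 / 0.01764 = 68.31 h

68 h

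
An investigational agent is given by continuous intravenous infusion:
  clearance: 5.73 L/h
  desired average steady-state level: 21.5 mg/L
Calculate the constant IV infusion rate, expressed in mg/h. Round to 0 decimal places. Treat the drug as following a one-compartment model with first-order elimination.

123 mg/h

At steady state, infusion rate R₀ = Css × CL = 21.5 × 5.730 = 123.2 mg/h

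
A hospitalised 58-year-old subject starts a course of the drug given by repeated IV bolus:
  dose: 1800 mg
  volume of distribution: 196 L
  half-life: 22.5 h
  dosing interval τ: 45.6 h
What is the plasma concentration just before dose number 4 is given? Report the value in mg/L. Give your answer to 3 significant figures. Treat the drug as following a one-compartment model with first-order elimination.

C₀ per dose = Dose / Vd = 1800 / 196 = 9.184 mg/L
k = ln2 / t½ = 0.693147 / 22.5 = 0.03081 h⁻¹
Fraction remaining after one interval: r = e^(−kτ) = e^(−0.03081 × 45.6) = 0.2454
Before dose 4, 3 doses have been given (aged 1τ, 2τ, 3τ).
C_trough = C₀ × (r + r² + … + r^3) = C₀ × r(1−r^3)/(1−r)
        = 9.184 × 0.2454 × (1 − 0.01478) / (1 − 0.2454) = 2.943 mg/L

2.94 mg/L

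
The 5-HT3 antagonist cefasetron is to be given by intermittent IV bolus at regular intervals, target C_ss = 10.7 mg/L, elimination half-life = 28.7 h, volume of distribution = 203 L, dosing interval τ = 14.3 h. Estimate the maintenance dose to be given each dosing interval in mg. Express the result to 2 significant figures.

750 mg

k = ln2 / t½ = 0.693147 / 28.7 = 0.02415 h⁻¹
CL = k × Vd = 0.02415 × 203 = 4.902 L/h
At steady state, Dose/τ = Css × CL.
Dose = Css × CL × τ = 10.7 × 4.902 × 14.3 = 750.1 mg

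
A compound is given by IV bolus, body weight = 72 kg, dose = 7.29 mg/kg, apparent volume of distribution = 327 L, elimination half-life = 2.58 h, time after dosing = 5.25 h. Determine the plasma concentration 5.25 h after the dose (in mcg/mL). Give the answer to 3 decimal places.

Total dose = 7.29 × 72 = 524.9 mg
C₀ = Dose / Vd = 524.9 / 327 = 1.605 mg/L
k = ln2 / t½ = 0.693147 / 2.58 = 0.2687 h⁻¹
C = C₀ · e^(−k·t) = 1.605 × e^(−0.2687 × 5.25)
  = 1.605 × 0.2440 = 0.3916 mg/L
(0.3916 mg/L = 0.3916 mcg/mL)

0.392 mcg/mL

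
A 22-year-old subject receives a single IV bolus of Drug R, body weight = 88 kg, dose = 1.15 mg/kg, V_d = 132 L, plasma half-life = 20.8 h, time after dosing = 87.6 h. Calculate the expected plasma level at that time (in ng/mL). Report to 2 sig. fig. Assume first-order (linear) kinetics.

Total dose = 1.15 × 88 = 101.2 mg
C₀ = Dose / Vd = 101.2 / 132 = 0.7667 mg/L
k = ln2 / t½ = 0.693147 / 20.8 = 0.03332 h⁻¹
C = C₀ · e^(−k·t) = 0.7667 × e^(−0.03332 × 87.6)
  = 0.7667 × 0.05400 = 0.04140 mg/L
Convert: 0.04140 mg/L × 1000 = 41.40 ng/mL

41 ng/mL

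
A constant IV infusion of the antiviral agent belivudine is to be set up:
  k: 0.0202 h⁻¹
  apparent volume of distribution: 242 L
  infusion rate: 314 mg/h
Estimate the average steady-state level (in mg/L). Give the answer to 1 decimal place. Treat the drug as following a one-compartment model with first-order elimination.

CL = k × Vd = 0.02020 × 242 = 4.888 L/h
At steady state Css = R₀ / CL = 314 / 4.888 = 64.24 mg/L

64.2 mg/L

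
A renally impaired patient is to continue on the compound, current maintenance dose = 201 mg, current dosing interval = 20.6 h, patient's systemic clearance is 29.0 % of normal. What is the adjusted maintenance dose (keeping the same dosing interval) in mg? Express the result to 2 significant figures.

To keep the same average steady-state level, dosing rate must scale with clearance.
CL ratio = 29.0 / 100 = 0.2900
New dose (same interval) = 201 × 0.2900 = 58.29 mg

58 mg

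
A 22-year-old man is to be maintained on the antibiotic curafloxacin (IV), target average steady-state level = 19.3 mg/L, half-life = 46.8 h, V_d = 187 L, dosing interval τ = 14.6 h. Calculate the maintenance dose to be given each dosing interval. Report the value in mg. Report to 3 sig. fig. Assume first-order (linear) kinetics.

k = ln2 / t½ = 0.693147 / 46.8 = 0.01481 h⁻¹
CL = k × Vd = 0.01481 × 187 = 2.769 L/h
At steady state, Dose/τ = Css × CL.
Dose = Css × CL × τ = 19.3 × 2.769 × 14.6 = 780.2 mg

780 mg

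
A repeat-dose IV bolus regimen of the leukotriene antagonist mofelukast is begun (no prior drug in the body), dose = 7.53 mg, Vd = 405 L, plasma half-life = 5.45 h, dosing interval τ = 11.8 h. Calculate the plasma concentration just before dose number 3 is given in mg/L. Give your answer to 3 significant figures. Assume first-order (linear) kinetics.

C₀ per dose = Dose / Vd = 7.53 / 405 = 0.01859 mg/L
k = ln2 / t½ = 0.693147 / 5.45 = 0.1272 h⁻¹
Fraction remaining after one interval: r = e^(−kτ) = e^(−0.1272 × 11.8) = 0.2229
Before dose 3, 2 doses have been given (aged 1τ, 2τ).
C_trough = C₀ × (r + r²) = 0.01859 × (0.2229 + 0.04968) = 0.005067 mg/L

0.00507 mg/L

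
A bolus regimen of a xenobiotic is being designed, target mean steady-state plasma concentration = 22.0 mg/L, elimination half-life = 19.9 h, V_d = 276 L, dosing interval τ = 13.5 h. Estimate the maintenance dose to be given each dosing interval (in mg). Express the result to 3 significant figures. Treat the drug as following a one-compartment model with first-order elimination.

2860 mg

k = ln2 / t½ = 0.693147 / 19.9 = 0.03483 h⁻¹
CL = k × Vd = 0.03483 × 276 = 9.613 L/h
At steady state, Dose/τ = Css × CL.
Dose = Css × CL × τ = 22.0 × 9.613 × 13.5 = 2855 mg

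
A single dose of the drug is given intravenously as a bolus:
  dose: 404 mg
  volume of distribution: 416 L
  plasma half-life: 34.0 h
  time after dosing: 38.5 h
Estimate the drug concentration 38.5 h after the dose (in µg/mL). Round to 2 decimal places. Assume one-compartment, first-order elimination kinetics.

0.44 µg/mL

C₀ = Dose / Vd = 404.0 / 416 = 0.9712 mg/L
k = ln2 / t½ = 0.693147 / 34.0 = 0.02039 h⁻¹
C = C₀ · e^(−k·t) = 0.9712 × e^(−0.02039 × 38.5)
  = 0.9712 × 0.4561 = 0.4430 mg/L
(0.4430 mg/L = 0.4430 µg/mL)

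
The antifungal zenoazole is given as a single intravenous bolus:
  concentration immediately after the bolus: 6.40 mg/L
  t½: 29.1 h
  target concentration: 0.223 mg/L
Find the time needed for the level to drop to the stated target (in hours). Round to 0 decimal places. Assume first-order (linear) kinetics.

141 h

k = ln2 / t½ = 0.693147 / 29.1 = 0.02382 h⁻¹
t = ln(C₀ / C) / k = ln(6.400 / 0.223) / 0.02382
  = ln(28.70) / 0.02382 = 3.357 / 0.02382 = 140.9 h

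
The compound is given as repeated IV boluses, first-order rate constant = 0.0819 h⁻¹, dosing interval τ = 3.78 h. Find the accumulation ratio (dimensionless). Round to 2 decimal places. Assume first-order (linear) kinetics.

3.76

e^(−kτ) = e^(−0.08190 × 3.78) = 0.7338
Accumulation ratio R = 1 / (1 − e^(−kτ)) = 1 / (1 − 0.7338) = 3.757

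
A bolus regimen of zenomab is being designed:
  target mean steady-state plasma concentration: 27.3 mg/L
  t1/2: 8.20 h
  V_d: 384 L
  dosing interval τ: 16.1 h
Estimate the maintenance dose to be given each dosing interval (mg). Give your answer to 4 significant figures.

k = ln2 / t½ = 0.693147 / 8.20 = 0.08453 h⁻¹
CL = k × Vd = 0.08453 × 384 = 32.46 L/h
At steady state, Dose/τ = Css × CL.
Dose = Css × CL × τ = 27.3 × 32.46 × 16.1 = 14270 mg

14270 mg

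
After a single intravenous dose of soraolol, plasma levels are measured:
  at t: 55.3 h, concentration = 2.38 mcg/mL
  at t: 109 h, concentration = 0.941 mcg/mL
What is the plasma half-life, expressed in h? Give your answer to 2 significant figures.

40 h

k = ln(C₁/C₂) / (t₂ − t₁) = ln(2.38/0.941) / (109 − 55.3)
  = 0.9279 / 53.70 = 0.01728 h⁻¹
t½ = ln2 / k = 0.693147 / 0.01728 = 40.11 h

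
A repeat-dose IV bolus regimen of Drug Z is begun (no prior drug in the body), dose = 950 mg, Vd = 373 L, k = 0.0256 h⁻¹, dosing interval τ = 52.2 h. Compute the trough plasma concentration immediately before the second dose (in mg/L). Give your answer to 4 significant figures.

0.6694 mg/L

C₀ per dose = Dose / Vd = 950 / 373 = 2.547 mg/L
Fraction remaining after one interval: r = e^(−kτ) = e^(−0.02560 × 52.2) = 0.2628
Before dose 2, 1 dose has been given (aged 1τ).
C_trough = C₀ × r = 2.547 × 0.2628 = 0.6694 mg/L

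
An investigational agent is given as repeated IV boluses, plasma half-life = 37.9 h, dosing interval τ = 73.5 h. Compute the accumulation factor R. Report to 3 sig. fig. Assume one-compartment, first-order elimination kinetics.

1.35

k = ln2 / t½ = 0.693147 / 37.9 = 0.01829 h⁻¹
e^(−kτ) = e^(−0.01829 × 73.5) = 0.2607
Accumulation ratio R = 1 / (1 − e^(−kτ)) = 1 / (1 − 0.2607) = 1.353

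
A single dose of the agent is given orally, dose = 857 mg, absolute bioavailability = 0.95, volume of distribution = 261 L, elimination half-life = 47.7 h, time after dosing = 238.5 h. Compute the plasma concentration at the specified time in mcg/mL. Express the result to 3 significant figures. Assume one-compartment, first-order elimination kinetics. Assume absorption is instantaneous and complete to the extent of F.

0.0975 mcg/mL

Amount reaching circulation = F × Dose = 0.95 × 857.0 = 814.2 mg
C₀ = F·Dose / Vd = 814.2 / 261 = 3.120 mg/L
k = ln2 / t½ = 0.693147 / 47.7 = 0.01453 h⁻¹
t / t½ = 238.5 / 47.7 = 5 half-lives
C = C₀ × (1/2)^5 = 3.120 × 0.03125 = 0.09750 mg/L
(0.09750 mg/L = 0.09750 mcg/mL)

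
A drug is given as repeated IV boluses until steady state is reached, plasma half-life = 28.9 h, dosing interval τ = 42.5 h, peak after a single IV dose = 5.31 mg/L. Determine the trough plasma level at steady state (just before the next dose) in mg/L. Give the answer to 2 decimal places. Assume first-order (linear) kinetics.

3.00 mg/L

k = ln2 / t½ = 0.693147 / 28.9 = 0.02398 h⁻¹
e^(−kτ) = e^(−0.02398 × 42.5) = 0.3609
Accumulation ratio R = 1 / (1 − e^(−kτ)) = 1 / (1 − 0.3609) = 1.565
Steady-state trough = C₀ × R × e^(−kτ) = 5.31 × 1.565 × 0.3609 = 2.999 mg/L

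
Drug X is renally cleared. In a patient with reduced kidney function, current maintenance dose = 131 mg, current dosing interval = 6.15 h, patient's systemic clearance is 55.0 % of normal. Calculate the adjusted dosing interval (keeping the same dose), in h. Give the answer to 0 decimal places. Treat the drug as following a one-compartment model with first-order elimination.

11 h

To keep the same average steady-state level, dosing rate must scale with clearance.
CL ratio = 55.0 / 100 = 0.5500
New interval (same dose) = 6.15 / 0.5500 = 11.18 h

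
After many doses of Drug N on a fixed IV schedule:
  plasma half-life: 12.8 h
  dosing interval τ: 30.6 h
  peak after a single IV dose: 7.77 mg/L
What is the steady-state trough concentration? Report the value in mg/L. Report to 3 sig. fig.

1.83 mg/L

k = ln2 / t½ = 0.693147 / 12.8 = 0.05415 h⁻¹
e^(−kτ) = e^(−0.05415 × 30.6) = 0.1907
Accumulation ratio R = 1 / (1 − e^(−kτ)) = 1 / (1 − 0.1907) = 1.236
Steady-state trough = C₀ × R × e^(−kτ) = 7.77 × 1.236 × 0.1907 = 1.831 mg/L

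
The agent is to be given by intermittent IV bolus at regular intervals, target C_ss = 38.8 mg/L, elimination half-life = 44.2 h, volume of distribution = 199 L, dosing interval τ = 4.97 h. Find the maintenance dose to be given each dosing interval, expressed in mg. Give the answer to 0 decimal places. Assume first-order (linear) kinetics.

602 mg

k = ln2 / t½ = 0.693147 / 44.2 = 0.01568 h⁻¹
CL = k × Vd = 0.01568 × 199 = 3.120 L/h
At steady state, Dose/τ = Css × CL.
Dose = Css × CL × τ = 38.8 × 3.120 × 4.97 = 601.6 mg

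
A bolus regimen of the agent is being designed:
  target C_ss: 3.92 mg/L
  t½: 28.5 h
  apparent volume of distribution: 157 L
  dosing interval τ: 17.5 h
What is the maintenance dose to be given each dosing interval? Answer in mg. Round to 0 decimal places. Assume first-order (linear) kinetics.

k = ln2 / t½ = 0.693147 / 28.5 = 0.02432 h⁻¹
CL = k × Vd = 0.02432 × 157 = 3.818 L/h
At steady state, Dose/τ = Css × CL.
Dose = Css × CL × τ = 3.92 × 3.818 × 17.5 = 261.9 mg

262 mg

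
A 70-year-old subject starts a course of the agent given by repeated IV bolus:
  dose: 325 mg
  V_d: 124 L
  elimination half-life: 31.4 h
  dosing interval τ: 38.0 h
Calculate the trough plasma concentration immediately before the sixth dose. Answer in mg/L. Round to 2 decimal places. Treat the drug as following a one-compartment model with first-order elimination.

C₀ per dose = Dose / Vd = 325 / 124 = 2.621 mg/L
k = ln2 / t½ = 0.693147 / 31.4 = 0.02207 h⁻¹
Fraction remaining after one interval: r = e^(−kτ) = e^(−0.02207 × 38.0) = 0.4323
Before dose 6, 5 doses have been given (aged 1τ, 2τ, 3τ, 4τ, 5τ).
C_trough = C₀ × (r + r² + … + r^5) = C₀ × r(1−r^5)/(1−r)
        = 2.621 × 0.4323 × (1 − 0.01510) / (1 − 0.4323) = 1.966 mg/L

1.97 mg/L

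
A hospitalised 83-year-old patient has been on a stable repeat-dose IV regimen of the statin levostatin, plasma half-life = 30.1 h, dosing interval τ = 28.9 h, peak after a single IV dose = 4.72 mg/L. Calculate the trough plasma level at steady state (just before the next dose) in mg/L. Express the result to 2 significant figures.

5.0 mg/L

k = ln2 / t½ = 0.693147 / 30.1 = 0.02303 h⁻¹
e^(−kτ) = e^(−0.02303 × 28.9) = 0.5140
Accumulation ratio R = 1 / (1 − e^(−kτ)) = 1 / (1 − 0.5140) = 2.058
Steady-state trough = C₀ × R × e^(−kτ) = 4.72 × 2.058 × 0.5140 = 4.993 mg/L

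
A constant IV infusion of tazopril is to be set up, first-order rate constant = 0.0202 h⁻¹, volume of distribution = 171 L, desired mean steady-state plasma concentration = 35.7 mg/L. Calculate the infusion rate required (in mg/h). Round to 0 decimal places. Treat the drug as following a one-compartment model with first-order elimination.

CL = k × Vd = 0.02020 × 171 = 3.454 L/h
At steady state, infusion rate R₀ = Css × CL = 35.7 × 3.454 = 123.3 mg/h

123 mg/h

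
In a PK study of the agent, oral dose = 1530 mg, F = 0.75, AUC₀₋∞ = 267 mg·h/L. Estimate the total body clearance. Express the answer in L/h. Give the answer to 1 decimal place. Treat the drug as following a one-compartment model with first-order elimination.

CL = F·Dose / AUC = 0.75 × 1530 / 267 = 4.298 L/h

4.3 L/h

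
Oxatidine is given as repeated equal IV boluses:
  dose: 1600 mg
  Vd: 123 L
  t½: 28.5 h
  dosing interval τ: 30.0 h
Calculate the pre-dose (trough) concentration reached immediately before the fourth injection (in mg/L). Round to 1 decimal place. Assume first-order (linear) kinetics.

C₀ per dose = Dose / Vd = 1600 / 123 = 13.01 mg/L
k = ln2 / t½ = 0.693147 / 28.5 = 0.02432 h⁻¹
Fraction remaining after one interval: r = e^(−kτ) = e^(−0.02432 × 30.0) = 0.4821
Before dose 4, 3 doses have been given (aged 1τ, 2τ, 3τ).
C_trough = C₀ × (r + r² + … + r^3) = C₀ × r(1−r^3)/(1−r)
        = 13.01 × 0.4821 × (1 − 0.1120) / (1 − 0.4821) = 10.75 mg/L

10.8 mg/L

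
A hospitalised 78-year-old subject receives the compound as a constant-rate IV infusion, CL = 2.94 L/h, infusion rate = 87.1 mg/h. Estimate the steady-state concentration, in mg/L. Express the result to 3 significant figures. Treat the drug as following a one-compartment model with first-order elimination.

29.6 mg/L

At steady state Css = R₀ / CL = 87.1 / 2.940 = 29.63 mg/L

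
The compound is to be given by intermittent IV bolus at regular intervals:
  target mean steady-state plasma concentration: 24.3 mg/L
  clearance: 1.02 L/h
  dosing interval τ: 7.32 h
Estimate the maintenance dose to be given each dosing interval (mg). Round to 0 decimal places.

181 mg

At steady state, Dose/τ = Css × CL.
Dose = Css × CL × τ = 24.3 × 1.020 × 7.32 = 181.4 mg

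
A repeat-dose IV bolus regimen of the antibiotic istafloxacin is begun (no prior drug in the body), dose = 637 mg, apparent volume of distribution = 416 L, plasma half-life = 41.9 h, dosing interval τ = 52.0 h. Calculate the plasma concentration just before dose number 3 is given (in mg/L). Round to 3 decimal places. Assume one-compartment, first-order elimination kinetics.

C₀ per dose = Dose / Vd = 637 / 416 = 1.531 mg/L
k = ln2 / t½ = 0.693147 / 41.9 = 0.01654 h⁻¹
Fraction remaining after one interval: r = e^(−kτ) = e^(−0.01654 × 52.0) = 0.4231
Before dose 3, 2 doses have been given (aged 1τ, 2τ).
C_trough = C₀ × (r + r²) = 1.531 × (0.4231 + 0.1790) = 0.9218 mg/L

0.922 mg/L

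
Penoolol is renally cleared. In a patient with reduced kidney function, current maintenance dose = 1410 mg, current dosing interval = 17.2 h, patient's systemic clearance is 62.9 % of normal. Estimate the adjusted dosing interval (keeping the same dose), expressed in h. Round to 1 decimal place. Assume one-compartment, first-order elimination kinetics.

To keep the same average steady-state level, dosing rate must scale with clearance.
CL ratio = 62.9 / 100 = 0.6290
New interval (same dose) = 17.2 / 0.6290 = 27.34 h

27.3 h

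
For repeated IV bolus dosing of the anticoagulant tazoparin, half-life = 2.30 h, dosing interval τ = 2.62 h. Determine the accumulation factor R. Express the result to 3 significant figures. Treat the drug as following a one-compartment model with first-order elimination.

k = ln2 / t½ = 0.693147 / 2.30 = 0.3014 h⁻¹
e^(−kτ) = e^(−0.3014 × 2.62) = 0.4540
Accumulation ratio R = 1 / (1 − e^(−kτ)) = 1 / (1 − 0.4540) = 1.832

1.83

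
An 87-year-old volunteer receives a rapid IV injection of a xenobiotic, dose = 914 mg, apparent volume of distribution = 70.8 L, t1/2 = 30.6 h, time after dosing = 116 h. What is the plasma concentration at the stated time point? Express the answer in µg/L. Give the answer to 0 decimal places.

933 µg/L

C₀ = Dose / Vd = 914.0 / 70.8 = 12.91 mg/L
k = ln2 / t½ = 0.693147 / 30.6 = 0.02265 h⁻¹
C = C₀ · e^(−k·t) = 12.91 × e^(−0.02265 × 116)
  = 12.91 × 0.07227 = 0.9330 mg/L
Convert: 0.9330 mg/L × 1000 = 933.0 µg/L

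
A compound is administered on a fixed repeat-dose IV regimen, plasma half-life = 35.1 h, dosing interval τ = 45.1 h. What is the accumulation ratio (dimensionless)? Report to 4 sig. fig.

k = ln2 / t½ = 0.693147 / 35.1 = 0.01975 h⁻¹
e^(−kτ) = e^(−0.01975 × 45.1) = 0.4104
Accumulation ratio R = 1 / (1 − e^(−kτ)) = 1 / (1 − 0.4104) = 1.696

1.696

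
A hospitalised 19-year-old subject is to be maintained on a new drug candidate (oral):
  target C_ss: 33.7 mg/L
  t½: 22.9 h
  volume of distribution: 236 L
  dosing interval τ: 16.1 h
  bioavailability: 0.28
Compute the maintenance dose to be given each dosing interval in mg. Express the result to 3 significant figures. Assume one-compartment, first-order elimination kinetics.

13800 mg

k = ln2 / t½ = 0.693147 / 22.9 = 0.03027 h⁻¹
CL = k × Vd = 0.03027 × 236 = 7.144 L/h
At steady state, F × (Dose/τ) = Css × CL.
Dose = Css × CL × τ / F = 33.7 × 7.144 × 16.1 / 0.28 = 13840 mg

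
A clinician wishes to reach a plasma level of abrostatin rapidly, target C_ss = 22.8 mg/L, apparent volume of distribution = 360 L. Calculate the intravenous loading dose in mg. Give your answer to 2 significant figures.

8200 mg

LD = Css × Vd = 22.8 × 360 = 8208 mg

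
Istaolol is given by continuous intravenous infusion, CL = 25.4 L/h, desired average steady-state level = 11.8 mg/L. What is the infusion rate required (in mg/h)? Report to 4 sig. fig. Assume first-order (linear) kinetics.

299.7 mg/h

At steady state, infusion rate R₀ = Css × CL = 11.8 × 25.40 = 299.7 mg/h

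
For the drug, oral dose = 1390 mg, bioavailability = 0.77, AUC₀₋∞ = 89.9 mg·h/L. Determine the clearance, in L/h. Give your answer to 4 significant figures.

11.91 L/h

CL = F·Dose / AUC = 0.77 × 1390 / 89.9 = 11.91 L/h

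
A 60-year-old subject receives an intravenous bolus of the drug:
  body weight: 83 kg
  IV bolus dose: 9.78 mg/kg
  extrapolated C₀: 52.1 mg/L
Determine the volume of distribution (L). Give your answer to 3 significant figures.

15.6 L

Dose = 9.78 × 83 = 811.7 mg
Vd = Dose / C₀ = 811.7 / 52.1 = 15.58 L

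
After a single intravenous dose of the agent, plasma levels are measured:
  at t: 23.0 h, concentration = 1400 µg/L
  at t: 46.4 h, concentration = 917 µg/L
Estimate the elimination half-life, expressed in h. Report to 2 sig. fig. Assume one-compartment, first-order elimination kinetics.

k = ln(C₁/C₂) / (t₂ − t₁) = ln(1400/917) / (46.4 − 23.0)
  = 0.4231 / 23.40 = 0.01808 h⁻¹
t½ = ln2 / k = 0.693147 / 0.01808 = 38.34 h

38 h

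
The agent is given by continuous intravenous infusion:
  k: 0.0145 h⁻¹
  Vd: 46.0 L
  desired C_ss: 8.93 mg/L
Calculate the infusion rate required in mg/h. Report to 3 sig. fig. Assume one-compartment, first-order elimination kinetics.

5.96 mg/h

CL = k × Vd = 0.01450 × 46.0 = 0.6670 L/h
At steady state, infusion rate R₀ = Css × CL = 8.93 × 0.6670 = 5.956 mg/h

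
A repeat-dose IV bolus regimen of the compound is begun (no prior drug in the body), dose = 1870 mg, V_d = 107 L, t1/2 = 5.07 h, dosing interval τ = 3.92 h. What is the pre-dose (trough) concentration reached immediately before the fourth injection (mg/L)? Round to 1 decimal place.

C₀ per dose = Dose / Vd = 1870 / 107 = 17.48 mg/L
k = ln2 / t½ = 0.693147 / 5.07 = 0.1367 h⁻¹
Fraction remaining after one interval: r = e^(−kτ) = e^(−0.1367 × 3.92) = 0.5852
Before dose 4, 3 doses have been given (aged 1τ, 2τ, 3τ).
C_trough = C₀ × (r + r² + … + r^3) = C₀ × r(1−r^3)/(1−r)
        = 17.48 × 0.5852 × (1 − 0.2004) / (1 − 0.5852) = 19.72 mg/L

19.7 mg/L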